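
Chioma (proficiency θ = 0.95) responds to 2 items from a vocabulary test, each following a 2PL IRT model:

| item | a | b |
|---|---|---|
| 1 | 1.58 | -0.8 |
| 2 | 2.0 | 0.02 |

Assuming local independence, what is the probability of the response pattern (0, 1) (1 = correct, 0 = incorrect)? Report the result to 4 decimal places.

P(θ) = 1 / (1 + exp(−a(θ − b)))
P_1 = 1/(1+e^{-2.7650}) = 0.9408
P_2 = 1/(1+e^{-1.8600}) = 0.8653
L = (1−P_1) × P_2 = 0.0592 × 0.8653 = 0.05126

0.0513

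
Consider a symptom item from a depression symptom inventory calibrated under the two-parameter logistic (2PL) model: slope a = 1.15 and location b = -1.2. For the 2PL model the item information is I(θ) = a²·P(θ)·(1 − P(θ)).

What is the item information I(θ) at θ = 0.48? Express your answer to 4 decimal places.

0.1462

P = 1/(1+e^{-1.9320}) = 0.8735
P(1−P) = 0.8735 × 0.1265 = 0.1105
I = a² × P(1−P) = 1.15² × 0.1105 = 0.14616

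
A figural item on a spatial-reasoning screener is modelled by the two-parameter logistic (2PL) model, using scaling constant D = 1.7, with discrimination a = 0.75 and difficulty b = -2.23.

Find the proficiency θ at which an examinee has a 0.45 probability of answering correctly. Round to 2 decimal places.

-2.39

P(θ) = 1 / (1 + exp(−D·a(θ − b)))
logit = ln(0.4500/0.5500) = -0.2007
θ = b + logit/(1.7·a) = -2.23 + (-0.2007)/1.2750 = -2.3874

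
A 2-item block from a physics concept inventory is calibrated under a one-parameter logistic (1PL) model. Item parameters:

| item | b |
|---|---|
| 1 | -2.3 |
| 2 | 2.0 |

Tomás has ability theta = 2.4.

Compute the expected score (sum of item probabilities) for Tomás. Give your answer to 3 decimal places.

1.590

P(theta) = 1 / (1 + exp(−(theta − b)))
P_1 = 1/(1+e^{-4.7000}) = 0.9910
P_2 = 1/(1+e^{-0.4000}) = 0.5987
E[score] = 0.9910 + 0.5987 = 1.5897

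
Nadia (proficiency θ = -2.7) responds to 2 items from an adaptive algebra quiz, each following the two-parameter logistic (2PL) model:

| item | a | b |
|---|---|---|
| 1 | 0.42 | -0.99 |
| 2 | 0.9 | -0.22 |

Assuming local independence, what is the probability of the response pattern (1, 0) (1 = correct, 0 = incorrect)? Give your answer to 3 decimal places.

P(θ) = 1 / (1 + exp(−a(θ − b)))
P_1 = 1/(1+e^{0.7182}) = 0.3278
P_2 = 1/(1+e^{2.2320}) = 0.0969
L = P_1 × (1−P_2) = 0.3278 × 0.9031 = 0.29602

0.296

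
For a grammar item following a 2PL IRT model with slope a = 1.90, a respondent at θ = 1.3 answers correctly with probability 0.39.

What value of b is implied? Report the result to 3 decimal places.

P(θ) = 1 / (1 + exp(−a(θ − b)))
logit(0.39) = ln(0.39/0.61) = -0.4473
b = θ − logit/(a) = 1.3 − (-0.4473)/1.9000 = 1.5354

1.535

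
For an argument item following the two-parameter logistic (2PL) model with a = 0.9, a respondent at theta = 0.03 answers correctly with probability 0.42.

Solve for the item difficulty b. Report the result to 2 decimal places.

0.39

P(theta) = 1 / (1 + exp(−a(theta − b)))
logit(0.42) = ln(0.42/0.58) = -0.3228
b = theta − logit/(a) = 0.03 − (-0.3228)/0.9000 = 0.3886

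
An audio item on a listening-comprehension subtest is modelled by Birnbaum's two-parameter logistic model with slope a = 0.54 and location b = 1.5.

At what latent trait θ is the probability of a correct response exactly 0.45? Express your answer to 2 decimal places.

P(θ) = 1 / (1 + exp(−a(θ − b)))
logit = ln(0.4500/0.5500) = -0.2007
θ = b + logit/(a) = 1.5 + (-0.2007)/0.5400 = 1.1284

1.13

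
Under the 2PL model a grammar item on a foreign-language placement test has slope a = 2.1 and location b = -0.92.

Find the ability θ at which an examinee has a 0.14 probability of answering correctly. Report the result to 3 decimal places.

-1.784

P(θ) = 1 / (1 + exp(−a(θ − b)))
logit = ln(0.1400/0.8600) = -1.8153
θ = b + logit/(a) = -0.92 + (-1.8153)/2.1000 = -1.7844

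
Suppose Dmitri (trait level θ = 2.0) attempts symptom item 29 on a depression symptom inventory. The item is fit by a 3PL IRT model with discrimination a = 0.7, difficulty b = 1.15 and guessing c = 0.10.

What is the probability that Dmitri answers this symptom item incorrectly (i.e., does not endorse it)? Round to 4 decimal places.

P(θ) = c + (1 − c) · 1 / (1 + exp(−a(θ − b)))
Exponent: 0.7 × (2.0 − 1.15) = 0.5950
1/(1 + e^{-0.5950}) = 0.6445
P = 0.10 + 0.90 × 0.6445 = 0.6801
P(incorrect) = 1 − 0.6801 = 0.3199

0.3199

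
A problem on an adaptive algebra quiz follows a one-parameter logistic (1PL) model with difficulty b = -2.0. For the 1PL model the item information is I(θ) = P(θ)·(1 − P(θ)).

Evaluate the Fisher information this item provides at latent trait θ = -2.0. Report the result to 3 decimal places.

0.250

P = 1/(1+e^{0.0000}) = 0.5000
P(1−P) = 0.5000 × 0.5000 = 0.2500
I = P(1−P) = 0.25000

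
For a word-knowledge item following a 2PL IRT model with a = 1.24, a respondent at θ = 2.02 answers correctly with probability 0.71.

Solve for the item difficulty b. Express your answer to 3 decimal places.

1.298

P(θ) = 1 / (1 + exp(−a(θ − b)))
logit(0.71) = ln(0.71/0.29) = 0.8954
b = θ − logit/(a) = 2.02 − 0.8954/1.2400 = 1.2979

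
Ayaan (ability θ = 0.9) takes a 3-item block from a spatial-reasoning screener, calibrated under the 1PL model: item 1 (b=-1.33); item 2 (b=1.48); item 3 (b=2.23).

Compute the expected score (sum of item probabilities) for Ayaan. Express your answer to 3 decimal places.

P(θ) = 1 / (1 + exp(−(θ − b)))
P_1 = 1/(1+e^{-2.2300}) = 0.9029
P_2 = 1/(1+e^{0.5800}) = 0.3589
P_3 = 1/(1+e^{1.3300}) = 0.2092
E[score] = 0.9029 + 0.3589 + 0.2092 = 1.4710

1.471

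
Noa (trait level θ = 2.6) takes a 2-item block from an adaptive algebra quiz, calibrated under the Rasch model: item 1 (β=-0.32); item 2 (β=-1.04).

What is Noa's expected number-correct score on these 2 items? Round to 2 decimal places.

P(θ) = 1 / (1 + exp(−(θ − β)))
P_1 = 1/(1+e^{-2.9200}) = 0.9488
P_2 = 1/(1+e^{-3.6400}) = 0.9744
E[score] = 0.9488 + 0.9744 = 1.9232

1.92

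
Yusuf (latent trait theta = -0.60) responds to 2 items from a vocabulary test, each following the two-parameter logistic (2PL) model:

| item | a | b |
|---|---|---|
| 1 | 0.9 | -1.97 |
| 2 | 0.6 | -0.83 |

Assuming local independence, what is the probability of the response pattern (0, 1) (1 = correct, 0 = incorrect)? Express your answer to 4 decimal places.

P(theta) = 1 / (1 + exp(−a(theta − b)))
P_1 = 1/(1+e^{-1.2330}) = 0.7743
P_2 = 1/(1+e^{-0.1380}) = 0.5344
L = (1−P_1) × P_2 = 0.2257 × 0.5344 = 0.12060

0.1206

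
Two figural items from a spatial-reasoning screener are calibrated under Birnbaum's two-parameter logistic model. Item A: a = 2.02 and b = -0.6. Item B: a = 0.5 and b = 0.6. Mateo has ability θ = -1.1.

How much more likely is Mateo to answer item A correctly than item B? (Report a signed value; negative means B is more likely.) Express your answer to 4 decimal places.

-0.0325

P(θ) = 1 / (1 + exp(−a(θ − b)))
P_A = 0.2670
P_B = 0.2994
P_A − P_B = -0.0325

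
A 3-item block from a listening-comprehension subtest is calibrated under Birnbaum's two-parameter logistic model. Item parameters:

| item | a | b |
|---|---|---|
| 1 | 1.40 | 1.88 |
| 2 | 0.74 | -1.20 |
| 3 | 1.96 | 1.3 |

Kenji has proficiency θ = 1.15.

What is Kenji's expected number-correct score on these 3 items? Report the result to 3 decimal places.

P(θ) = 1 / (1 + exp(−a(θ − b)))
P_1 = 1/(1+e^{1.0220}) = 0.2646
P_2 = 1/(1+e^{-1.7390}) = 0.8506
P_3 = 1/(1+e^{0.2940}) = 0.4270
E[score] = 0.2646 + 0.8506 + 0.4270 = 1.5422

1.542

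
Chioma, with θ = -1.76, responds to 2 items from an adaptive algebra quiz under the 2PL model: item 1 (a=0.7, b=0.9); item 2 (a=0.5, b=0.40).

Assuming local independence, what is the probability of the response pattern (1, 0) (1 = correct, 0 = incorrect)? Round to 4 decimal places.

0.1004

P(θ) = 1 / (1 + exp(−a(θ − b)))
P_1 = 1/(1+e^{1.8620}) = 0.1345
P_2 = 1/(1+e^{1.0800}) = 0.2535
L = P_1 × (1−P_2) = 0.1345 × 0.7465 = 0.10038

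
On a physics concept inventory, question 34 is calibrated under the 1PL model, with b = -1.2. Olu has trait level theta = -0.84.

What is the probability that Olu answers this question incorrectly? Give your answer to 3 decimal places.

P(theta) = 1 / (1 + exp(−(theta − b)))
Exponent: (-0.84 − (-1.2)) = 0.3600
1/(1 + e^{-0.3600}) = 0.5890
P = 0.5890
P(incorrect) = 1 − 0.5890 = 0.4110

0.411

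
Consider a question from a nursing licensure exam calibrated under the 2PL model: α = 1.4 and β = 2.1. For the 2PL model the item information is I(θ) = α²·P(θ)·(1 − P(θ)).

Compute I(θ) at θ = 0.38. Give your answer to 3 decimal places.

P = 1/(1+e^{2.4080}) = 0.0826
P(1−P) = 0.0826 × 0.9174 = 0.0757
I = α² × P(1−P) = 1.4² × 0.0757 = 0.14847

0.148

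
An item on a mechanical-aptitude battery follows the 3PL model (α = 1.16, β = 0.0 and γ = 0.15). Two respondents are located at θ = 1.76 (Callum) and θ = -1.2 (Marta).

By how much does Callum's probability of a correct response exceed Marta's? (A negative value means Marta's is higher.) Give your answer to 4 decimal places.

P(θ) = γ + (1 − γ) · 1 / (1 + exp(−α(θ − β)))
P(Callum) = 0.9023  [exponent 2.0416]
P(Marta) = 0.3192  [exponent -1.3920]
Difference = 0.9023 − 0.3192 = 0.5831

0.5831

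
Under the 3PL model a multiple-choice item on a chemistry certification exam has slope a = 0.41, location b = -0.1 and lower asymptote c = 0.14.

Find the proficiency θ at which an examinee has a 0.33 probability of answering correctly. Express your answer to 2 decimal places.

-3.17

P(θ) = c + (1 − c) · 1 / (1 + exp(−a(θ − b)))
Remove guessing floor: (0.33 − 0.14)/(1 − 0.14) = 0.2209
logit = ln(0.2209/0.7791) = -1.2603
θ = b + logit/(a) = -0.1 + (-1.2603)/0.4100 = -3.1738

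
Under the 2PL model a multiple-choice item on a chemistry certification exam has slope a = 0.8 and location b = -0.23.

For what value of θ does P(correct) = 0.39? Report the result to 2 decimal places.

-0.79

P(θ) = 1 / (1 + exp(−a(θ − b)))
logit = ln(0.3900/0.6100) = -0.4473
θ = b + logit/(a) = -0.23 + (-0.4473)/0.8000 = -0.7891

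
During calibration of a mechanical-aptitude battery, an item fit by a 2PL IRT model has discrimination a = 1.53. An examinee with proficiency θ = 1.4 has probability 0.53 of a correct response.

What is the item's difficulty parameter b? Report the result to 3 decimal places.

P(θ) = 1 / (1 + exp(−a(θ − b)))
logit(0.53) = ln(0.53/0.47) = 0.1201
b = θ − logit/(a) = 1.4 − 0.1201/1.5300 = 1.3215

1.321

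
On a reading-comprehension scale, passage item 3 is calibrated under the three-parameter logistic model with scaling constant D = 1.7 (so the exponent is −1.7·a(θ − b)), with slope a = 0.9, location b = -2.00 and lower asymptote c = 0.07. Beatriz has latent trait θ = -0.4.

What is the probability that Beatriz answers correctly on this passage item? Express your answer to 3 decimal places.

P(θ) = c + (1 − c) · 1 / (1 + exp(−D·a(θ − b)))
Exponent: 1.7 × 0.9 × (-0.4 − (-2.00)) = 2.4480
1/(1 + e^{-2.4480}) = 0.9204
P = 0.07 + 0.93 × 0.9204 = 0.9260

0.926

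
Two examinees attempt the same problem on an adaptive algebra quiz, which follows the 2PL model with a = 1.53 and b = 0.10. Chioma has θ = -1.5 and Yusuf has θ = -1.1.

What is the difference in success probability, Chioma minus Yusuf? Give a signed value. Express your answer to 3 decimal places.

-0.058

P(θ) = 1 / (1 + exp(−a(θ − b)))
P(Chioma) = 0.0796  [exponent -2.4480]
P(Yusuf) = 0.1375  [exponent -1.8360]
Difference = 0.0796 − 0.1375 = -0.0579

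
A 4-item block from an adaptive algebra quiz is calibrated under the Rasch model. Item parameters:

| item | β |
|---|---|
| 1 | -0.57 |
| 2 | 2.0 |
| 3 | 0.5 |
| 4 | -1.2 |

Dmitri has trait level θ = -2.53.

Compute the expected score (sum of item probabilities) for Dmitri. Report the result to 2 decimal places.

0.39

P(θ) = 1 / (1 + exp(−(θ − β)))
P_1 = 1/(1+e^{1.9600}) = 0.1235
P_2 = 1/(1+e^{4.5300}) = 0.0107
P_3 = 1/(1+e^{3.0300}) = 0.0461
P_4 = 1/(1+e^{1.3300}) = 0.2092
E[score] = 0.1235 + 0.0107 + 0.0461 + 0.2092 = 0.3894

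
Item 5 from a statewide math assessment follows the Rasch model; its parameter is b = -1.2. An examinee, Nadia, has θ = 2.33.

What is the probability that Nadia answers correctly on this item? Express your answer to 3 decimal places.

P(θ) = 1 / (1 + exp(−(θ − b)))
Exponent: (2.33 − (-1.2)) = 3.5300
1/(1 + e^{-3.5300}) = 0.9715
P = 0.9715

0.972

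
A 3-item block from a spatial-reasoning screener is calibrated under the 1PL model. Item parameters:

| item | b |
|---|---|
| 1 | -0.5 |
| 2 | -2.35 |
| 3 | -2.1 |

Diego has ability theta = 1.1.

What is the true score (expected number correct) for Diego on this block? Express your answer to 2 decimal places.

2.76

P(theta) = 1 / (1 + exp(−(theta − b)))
P_1 = 1/(1+e^{-1.6000}) = 0.8320
P_2 = 1/(1+e^{-3.4500}) = 0.9692
P_3 = 1/(1+e^{-3.2000}) = 0.9608
E[score] = 0.8320 + 0.9692 + 0.9608 = 2.7621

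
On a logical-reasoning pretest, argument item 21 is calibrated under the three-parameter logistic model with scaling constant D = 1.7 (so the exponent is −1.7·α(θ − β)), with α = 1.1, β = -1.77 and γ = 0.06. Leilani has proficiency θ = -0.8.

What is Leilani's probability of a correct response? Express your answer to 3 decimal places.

P(θ) = γ + (1 − γ) · 1 / (1 + exp(−D·α(θ − β)))
Exponent: 1.7 × 1.1 × (-0.8 − (-1.77)) = 1.8139
1/(1 + e^{-1.8139}) = 0.8598
P = 0.06 + 0.94 × 0.8598 = 0.8682

0.868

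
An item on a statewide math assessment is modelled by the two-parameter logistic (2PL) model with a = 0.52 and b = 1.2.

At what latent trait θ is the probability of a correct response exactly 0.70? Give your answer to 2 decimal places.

P(θ) = 1 / (1 + exp(−a(θ − b)))
logit = ln(0.7000/0.3000) = 0.8473
θ = b + logit/(a) = 1.2 + 0.8473/0.5200 = 2.8294

2.83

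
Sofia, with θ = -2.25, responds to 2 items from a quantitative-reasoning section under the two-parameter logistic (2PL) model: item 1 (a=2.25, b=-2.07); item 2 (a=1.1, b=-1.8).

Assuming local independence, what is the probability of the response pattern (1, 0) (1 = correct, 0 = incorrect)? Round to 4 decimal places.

P(θ) = 1 / (1 + exp(−a(θ − b)))
P_1 = 1/(1+e^{0.4050}) = 0.4001
P_2 = 1/(1+e^{0.4950}) = 0.3787
L = P_1 × (1−P_2) = 0.4001 × 0.6213 = 0.24858

0.2486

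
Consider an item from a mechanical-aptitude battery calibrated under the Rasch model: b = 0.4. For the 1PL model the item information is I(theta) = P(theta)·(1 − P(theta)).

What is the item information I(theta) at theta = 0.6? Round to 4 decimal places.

P = 1/(1+e^{-0.2000}) = 0.5498
P(1−P) = 0.5498 × 0.4502 = 0.2475
I = P(1−P) = 0.24752

0.2475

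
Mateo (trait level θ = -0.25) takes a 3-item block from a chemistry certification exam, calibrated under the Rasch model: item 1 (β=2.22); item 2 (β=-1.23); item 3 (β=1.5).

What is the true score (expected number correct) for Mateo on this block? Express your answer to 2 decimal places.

P(θ) = 1 / (1 + exp(−(θ − β)))
P_1 = 1/(1+e^{2.4700}) = 0.0780
P_2 = 1/(1+e^{-0.9800}) = 0.7271
P_3 = 1/(1+e^{1.7500}) = 0.1480
E[score] = 0.0780 + 0.7271 + 0.1480 = 0.9531

0.95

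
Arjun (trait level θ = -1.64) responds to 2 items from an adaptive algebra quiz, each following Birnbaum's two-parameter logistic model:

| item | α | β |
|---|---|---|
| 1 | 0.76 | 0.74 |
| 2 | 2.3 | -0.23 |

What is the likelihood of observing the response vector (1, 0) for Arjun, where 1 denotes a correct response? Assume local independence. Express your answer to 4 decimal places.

P(θ) = 1 / (1 + exp(−α(θ − β)))
P_1 = 1/(1+e^{1.8088}) = 0.1408
P_2 = 1/(1+e^{3.2430}) = 0.0376
L = P_1 × (1−P_2) = 0.1408 × 0.9624 = 0.13549

0.1355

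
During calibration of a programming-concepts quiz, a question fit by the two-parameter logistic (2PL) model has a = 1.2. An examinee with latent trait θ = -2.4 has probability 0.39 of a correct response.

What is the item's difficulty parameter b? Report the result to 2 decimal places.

-2.03

P(θ) = 1 / (1 + exp(−a(θ − b)))
logit(0.39) = ln(0.39/0.61) = -0.4473
b = θ − logit/(a) = -2.4 − (-0.4473)/1.2000 = -2.0272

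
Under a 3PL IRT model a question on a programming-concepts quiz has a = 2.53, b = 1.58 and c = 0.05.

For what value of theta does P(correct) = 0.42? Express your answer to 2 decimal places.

1.40

P(theta) = c + (1 − c) · 1 / (1 + exp(−a(theta − b)))
Remove guessing floor: (0.42 − 0.05)/(1 − 0.05) = 0.3895
logit = ln(0.3895/0.6105) = -0.4495
theta = b + logit/(a) = 1.58 + (-0.4495)/2.5300 = 1.4023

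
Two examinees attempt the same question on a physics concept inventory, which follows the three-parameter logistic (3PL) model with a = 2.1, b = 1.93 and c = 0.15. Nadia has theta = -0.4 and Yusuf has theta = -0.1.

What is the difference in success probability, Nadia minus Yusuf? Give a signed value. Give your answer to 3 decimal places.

-0.005

P(theta) = c + (1 − c) · 1 / (1 + exp(−a(theta − b)))
P(Nadia) = 0.1563  [exponent -4.8930]
P(Yusuf) = 0.1618  [exponent -4.2630]
Difference = 0.1563 − 0.1618 = -0.0055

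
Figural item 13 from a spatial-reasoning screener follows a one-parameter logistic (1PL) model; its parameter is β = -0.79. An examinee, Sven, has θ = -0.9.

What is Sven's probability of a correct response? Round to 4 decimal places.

0.4725

P(θ) = 1 / (1 + exp(−(θ − β)))
Exponent: (-0.9 − (-0.79)) = -0.1100
1/(1 + e^{0.1100}) = 0.4725
P = 0.4725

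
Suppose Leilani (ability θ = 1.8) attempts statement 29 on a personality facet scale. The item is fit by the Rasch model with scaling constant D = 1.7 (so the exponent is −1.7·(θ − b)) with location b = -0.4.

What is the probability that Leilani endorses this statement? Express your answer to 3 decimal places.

0.977

P(θ) = 1 / (1 + exp(−D·(θ − b)))
Exponent: 1.7 × (1.8 − (-0.4)) = 3.7400
1/(1 + e^{-3.7400}) = 0.9768
P = 0.9768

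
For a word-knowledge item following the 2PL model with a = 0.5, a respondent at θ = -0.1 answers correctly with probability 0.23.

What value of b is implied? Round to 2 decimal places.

P(θ) = 1 / (1 + exp(−a(θ − b)))
logit(0.23) = ln(0.23/0.77) = -1.2083
b = θ − logit/(a) = -0.1 − (-1.2083)/0.5000 = 2.3166

2.32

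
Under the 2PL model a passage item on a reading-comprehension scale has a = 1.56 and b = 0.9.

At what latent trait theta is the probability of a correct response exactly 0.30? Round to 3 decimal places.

0.357

P(theta) = 1 / (1 + exp(−a(theta − b)))
logit = ln(0.3000/0.7000) = -0.8473
theta = b + logit/(a) = 0.9 + (-0.8473)/1.5600 = 0.3569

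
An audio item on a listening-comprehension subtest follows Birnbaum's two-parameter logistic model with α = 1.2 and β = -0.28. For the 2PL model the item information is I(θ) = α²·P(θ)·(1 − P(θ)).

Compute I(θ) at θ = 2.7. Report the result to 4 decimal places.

0.0381

P = 1/(1+e^{-3.5760}) = 0.9728
P(1−P) = 0.9728 × 0.0272 = 0.0265
I = α² × P(1−P) = 1.2² × 0.0265 = 0.03814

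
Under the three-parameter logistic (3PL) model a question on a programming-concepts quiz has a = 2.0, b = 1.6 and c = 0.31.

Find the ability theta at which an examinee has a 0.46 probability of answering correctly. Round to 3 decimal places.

0.960

P(theta) = c + (1 − c) · 1 / (1 + exp(−a(theta − b)))
Remove guessing floor: (0.46 − 0.31)/(1 − 0.31) = 0.2174
logit = ln(0.2174/0.7826) = -1.2809
theta = b + logit/(a) = 1.6 + (-1.2809)/2.0000 = 0.9595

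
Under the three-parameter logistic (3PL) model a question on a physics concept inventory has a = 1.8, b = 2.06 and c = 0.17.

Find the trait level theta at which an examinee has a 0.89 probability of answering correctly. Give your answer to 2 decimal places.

3.10

P(theta) = c + (1 − c) · 1 / (1 + exp(−a(theta − b)))
Remove guessing floor: (0.89 − 0.17)/(1 − 0.17) = 0.8675
logit = ln(0.8675/0.1325) = 1.8788
theta = b + logit/(a) = 2.06 + 1.8788/1.8000 = 3.1038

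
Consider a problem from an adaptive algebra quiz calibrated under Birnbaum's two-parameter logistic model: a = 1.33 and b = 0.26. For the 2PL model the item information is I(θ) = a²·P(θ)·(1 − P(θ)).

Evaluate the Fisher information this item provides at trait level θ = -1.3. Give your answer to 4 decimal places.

0.1753

P = 1/(1+e^{2.0748}) = 0.1116
P(1−P) = 0.1116 × 0.8884 = 0.0991
I = a² × P(1−P) = 1.33² × 0.0991 = 0.17534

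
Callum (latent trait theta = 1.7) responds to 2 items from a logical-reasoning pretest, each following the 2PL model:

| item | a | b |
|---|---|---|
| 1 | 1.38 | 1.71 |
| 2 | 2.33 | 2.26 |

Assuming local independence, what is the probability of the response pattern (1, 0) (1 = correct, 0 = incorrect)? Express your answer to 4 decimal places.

0.3906

P(theta) = 1 / (1 + exp(−a(theta − b)))
P_1 = 1/(1+e^{0.0138}) = 0.4966
P_2 = 1/(1+e^{1.3048}) = 0.2134
L = P_1 × (1−P_2) = 0.4966 × 0.7866 = 0.39061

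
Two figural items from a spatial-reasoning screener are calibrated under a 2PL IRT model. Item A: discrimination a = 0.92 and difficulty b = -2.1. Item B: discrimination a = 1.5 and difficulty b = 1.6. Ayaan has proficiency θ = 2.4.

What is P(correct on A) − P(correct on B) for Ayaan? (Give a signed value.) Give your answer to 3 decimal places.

P(θ) = 1 / (1 + exp(−a(θ − b)))
P_A = 0.9843
P_B = 0.7685
P_A − P_B = 0.2158

0.216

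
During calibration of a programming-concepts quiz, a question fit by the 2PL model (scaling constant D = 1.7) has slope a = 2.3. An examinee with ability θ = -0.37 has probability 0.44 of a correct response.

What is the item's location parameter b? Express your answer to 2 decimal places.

-0.31

P(θ) = 1 / (1 + exp(−D·a(θ − b)))
logit(0.44) = ln(0.44/0.56) = -0.2412
b = θ − logit/(1.7·a) = -0.37 − (-0.2412)/3.9100 = -0.3083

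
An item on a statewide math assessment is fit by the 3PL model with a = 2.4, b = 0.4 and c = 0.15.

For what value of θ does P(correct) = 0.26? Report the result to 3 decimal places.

P(θ) = c + (1 − c) · 1 / (1 + exp(−a(θ − b)))
Remove guessing floor: (0.26 − 0.15)/(1 − 0.15) = 0.1294
logit = ln(0.1294/0.8706) = -1.9062
θ = b + logit/(a) = 0.4 + (-1.9062)/2.4000 = -0.3942

-0.394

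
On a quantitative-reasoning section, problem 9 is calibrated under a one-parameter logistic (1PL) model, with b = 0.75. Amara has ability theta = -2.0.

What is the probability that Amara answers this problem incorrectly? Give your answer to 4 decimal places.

0.9399

P(theta) = 1 / (1 + exp(−(theta − b)))
Exponent: (-2.0 − 0.75) = -2.7500
1/(1 + e^{2.7500}) = 0.0601
P = 0.0601
P(incorrect) = 1 − 0.0601 = 0.9399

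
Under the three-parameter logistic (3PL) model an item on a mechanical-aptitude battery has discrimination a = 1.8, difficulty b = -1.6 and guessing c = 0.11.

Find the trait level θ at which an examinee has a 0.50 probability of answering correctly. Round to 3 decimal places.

-1.738

P(θ) = c + (1 − c) · 1 / (1 + exp(−a(θ − b)))
Remove guessing floor: (0.50 − 0.11)/(1 − 0.11) = 0.4382
logit = ln(0.4382/0.5618) = -0.2485
θ = b + logit/(a) = -1.6 + (-0.2485)/1.8000 = -1.7380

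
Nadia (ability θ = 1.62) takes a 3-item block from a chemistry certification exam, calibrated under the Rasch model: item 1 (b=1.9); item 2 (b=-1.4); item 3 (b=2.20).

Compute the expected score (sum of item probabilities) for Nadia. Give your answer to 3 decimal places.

P(θ) = 1 / (1 + exp(−(θ − b)))
P_1 = 1/(1+e^{0.2800}) = 0.4305
P_2 = 1/(1+e^{-3.0200}) = 0.9535
P_3 = 1/(1+e^{0.5800}) = 0.3589
E[score] = 0.4305 + 0.9535 + 0.3589 = 1.7429

1.743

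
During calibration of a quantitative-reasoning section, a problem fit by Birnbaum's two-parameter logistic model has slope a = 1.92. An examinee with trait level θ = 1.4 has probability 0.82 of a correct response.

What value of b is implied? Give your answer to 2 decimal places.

0.61

P(θ) = 1 / (1 + exp(−a(θ − b)))
logit(0.82) = ln(0.82/0.18) = 1.5163
b = θ − logit/(a) = 1.4 − 1.5163/1.9200 = 0.6102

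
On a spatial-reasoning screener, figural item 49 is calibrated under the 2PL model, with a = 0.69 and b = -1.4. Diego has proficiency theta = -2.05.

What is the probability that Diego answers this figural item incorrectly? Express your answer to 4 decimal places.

P(theta) = 1 / (1 + exp(−a(theta − b)))
Exponent: 0.69 × (-2.05 − (-1.4)) = -0.4485
1/(1 + e^{0.4485}) = 0.3897
P(incorrect) = 1 − 0.3897 = 0.6103

0.6103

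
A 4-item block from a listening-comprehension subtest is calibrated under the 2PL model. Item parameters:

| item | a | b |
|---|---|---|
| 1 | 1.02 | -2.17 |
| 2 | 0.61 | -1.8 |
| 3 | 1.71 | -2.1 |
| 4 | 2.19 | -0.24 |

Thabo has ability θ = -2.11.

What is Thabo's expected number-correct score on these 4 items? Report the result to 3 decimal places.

P(θ) = 1 / (1 + exp(−a(θ − b)))
P_1 = 1/(1+e^{-0.0612}) = 0.5153
P_2 = 1/(1+e^{0.1891}) = 0.4529
P_3 = 1/(1+e^{0.0171}) = 0.4957
P_4 = 1/(1+e^{4.0953}) = 0.0164
E[score] = 0.5153 + 0.4529 + 0.4957 + 0.0164 = 1.4803

1.480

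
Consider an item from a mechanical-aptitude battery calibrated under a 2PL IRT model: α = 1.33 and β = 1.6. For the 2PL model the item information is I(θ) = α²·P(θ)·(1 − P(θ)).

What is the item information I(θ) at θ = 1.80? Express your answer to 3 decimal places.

P = 1/(1+e^{-0.2660}) = 0.5661
P(1−P) = 0.5661 × 0.4339 = 0.2456
I = α² × P(1−P) = 1.33² × 0.2456 = 0.43449

0.434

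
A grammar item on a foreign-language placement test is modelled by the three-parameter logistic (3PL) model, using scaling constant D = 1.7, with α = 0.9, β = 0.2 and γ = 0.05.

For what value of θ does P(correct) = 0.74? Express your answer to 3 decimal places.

P(θ) = γ + (1 − γ) · 1 / (1 + exp(−D·α(θ − β)))
Remove guessing floor: (0.74 − 0.05)/(1 − 0.05) = 0.7263
logit = ln(0.7263/0.2737) = 0.9760
θ = β + logit/(1.7·α) = 0.2 + 0.9760/1.5300 = 0.8379

0.838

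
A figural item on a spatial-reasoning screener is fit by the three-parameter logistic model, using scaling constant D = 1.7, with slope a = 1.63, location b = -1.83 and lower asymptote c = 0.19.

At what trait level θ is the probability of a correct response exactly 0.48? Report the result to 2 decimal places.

P(θ) = c + (1 − c) · 1 / (1 + exp(−D·a(θ − b)))
Remove guessing floor: (0.48 − 0.19)/(1 − 0.19) = 0.3580
logit = ln(0.3580/0.6420) = -0.5839
θ = b + logit/(1.7·a) = -1.83 + (-0.5839)/2.7710 = -2.0407

-2.04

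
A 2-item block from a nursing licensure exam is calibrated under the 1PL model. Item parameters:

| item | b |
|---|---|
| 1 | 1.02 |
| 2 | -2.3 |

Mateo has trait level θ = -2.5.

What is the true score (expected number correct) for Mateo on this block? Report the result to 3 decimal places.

P(θ) = 1 / (1 + exp(−(θ − b)))
P_1 = 1/(1+e^{3.5200}) = 0.0287
P_2 = 1/(1+e^{0.2000}) = 0.4502
E[score] = 0.0287 + 0.4502 = 0.4789

0.479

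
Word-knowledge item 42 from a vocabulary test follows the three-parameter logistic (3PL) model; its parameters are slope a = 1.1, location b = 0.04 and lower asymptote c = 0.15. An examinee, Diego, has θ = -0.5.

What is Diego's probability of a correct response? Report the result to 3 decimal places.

P(θ) = c + (1 − c) · 1 / (1 + exp(−a(θ − b)))
Exponent: 1.1 × (-0.5 − 0.04) = -0.5940
1/(1 + e^{0.5940}) = 0.3557
P = 0.15 + 0.85 × 0.3557 = 0.4524

0.452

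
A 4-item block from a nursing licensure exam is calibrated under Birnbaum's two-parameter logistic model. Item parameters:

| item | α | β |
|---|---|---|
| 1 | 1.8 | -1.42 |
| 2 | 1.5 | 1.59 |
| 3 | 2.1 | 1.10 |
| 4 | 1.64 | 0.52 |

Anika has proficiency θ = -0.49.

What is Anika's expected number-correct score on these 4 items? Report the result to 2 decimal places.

P(θ) = 1 / (1 + exp(−α(θ − β)))
P_1 = 1/(1+e^{-1.6740}) = 0.8421
P_2 = 1/(1+e^{3.1200}) = 0.0423
P_3 = 1/(1+e^{3.3390}) = 0.0343
P_4 = 1/(1+e^{1.6564}) = 0.1602
E[score] = 0.8421 + 0.0423 + 0.0343 + 0.1602 = 1.0789

1.08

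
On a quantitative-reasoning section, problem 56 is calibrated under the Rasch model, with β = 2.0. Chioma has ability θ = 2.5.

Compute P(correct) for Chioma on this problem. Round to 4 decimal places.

0.6225

P(θ) = 1 / (1 + exp(−(θ − β)))
Exponent: (2.5 − 2.0) = 0.5000
1/(1 + e^{-0.5000}) = 0.6225
P = 0.6225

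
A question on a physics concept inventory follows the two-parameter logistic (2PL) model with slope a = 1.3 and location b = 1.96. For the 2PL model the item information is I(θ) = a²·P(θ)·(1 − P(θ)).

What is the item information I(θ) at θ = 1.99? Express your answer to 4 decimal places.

P = 1/(1+e^{-0.0390}) = 0.5097
P(1−P) = 0.5097 × 0.4903 = 0.2499
I = a² × P(1−P) = 1.3² × 0.2499 = 0.42234

0.4223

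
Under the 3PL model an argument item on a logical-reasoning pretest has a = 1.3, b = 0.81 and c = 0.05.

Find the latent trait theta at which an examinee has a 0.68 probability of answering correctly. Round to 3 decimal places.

P(theta) = c + (1 − c) · 1 / (1 + exp(−a(theta − b)))
Remove guessing floor: (0.68 − 0.05)/(1 − 0.05) = 0.6632
logit = ln(0.6632/0.3368) = 0.6774
theta = b + logit/(a) = 0.81 + 0.6774/1.3000 = 1.3311

1.331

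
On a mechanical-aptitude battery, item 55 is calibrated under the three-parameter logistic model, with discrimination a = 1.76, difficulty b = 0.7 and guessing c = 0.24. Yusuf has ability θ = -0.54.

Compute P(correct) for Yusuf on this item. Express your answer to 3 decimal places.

0.317

P(θ) = c + (1 − c) · 1 / (1 + exp(−a(θ − b)))
Exponent: 1.76 × (-0.54 − 0.7) = -2.1824
1/(1 + e^{2.1824}) = 0.1013
P = 0.24 + 0.76 × 0.1013 = 0.3170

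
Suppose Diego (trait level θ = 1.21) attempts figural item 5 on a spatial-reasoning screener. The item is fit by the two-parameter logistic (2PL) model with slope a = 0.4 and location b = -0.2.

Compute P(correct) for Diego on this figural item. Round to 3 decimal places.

0.637

P(θ) = 1 / (1 + exp(−a(θ − b)))
Exponent: 0.4 × (1.21 − (-0.2)) = 0.5640
1/(1 + e^{-0.5640}) = 0.6374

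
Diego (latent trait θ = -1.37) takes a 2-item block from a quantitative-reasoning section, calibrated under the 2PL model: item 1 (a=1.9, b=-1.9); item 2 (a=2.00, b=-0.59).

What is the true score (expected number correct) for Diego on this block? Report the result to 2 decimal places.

P(θ) = 1 / (1 + exp(−a(θ − b)))
P_1 = 1/(1+e^{-1.0070}) = 0.7324
P_2 = 1/(1+e^{1.5600}) = 0.1736
E[score] = 0.7324 + 0.1736 = 0.9061

0.91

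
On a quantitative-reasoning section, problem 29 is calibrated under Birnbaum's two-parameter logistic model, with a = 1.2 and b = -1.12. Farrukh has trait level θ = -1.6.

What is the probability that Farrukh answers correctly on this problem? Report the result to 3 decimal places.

0.360

P(θ) = 1 / (1 + exp(−a(θ − b)))
Exponent: 1.2 × (-1.6 − (-1.12)) = -0.5760
1/(1 + e^{0.5760}) = 0.3599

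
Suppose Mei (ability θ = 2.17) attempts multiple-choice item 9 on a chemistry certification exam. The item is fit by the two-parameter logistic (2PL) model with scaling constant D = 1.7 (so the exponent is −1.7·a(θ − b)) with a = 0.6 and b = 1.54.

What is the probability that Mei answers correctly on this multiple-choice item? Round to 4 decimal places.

0.6553

P(θ) = 1 / (1 + exp(−D·a(θ − b)))
Exponent: 1.7 × 0.6 × (2.17 − 1.54) = 0.6426
1/(1 + e^{-0.6426}) = 0.6553
P = 0.6553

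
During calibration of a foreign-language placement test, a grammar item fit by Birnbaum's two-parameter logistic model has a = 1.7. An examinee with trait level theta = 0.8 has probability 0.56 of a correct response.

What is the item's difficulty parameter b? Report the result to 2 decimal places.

0.66

P(theta) = 1 / (1 + exp(−a(theta − b)))
logit(0.56) = ln(0.56/0.44) = 0.2412
b = theta − logit/(a) = 0.8 − 0.2412/1.7000 = 0.6581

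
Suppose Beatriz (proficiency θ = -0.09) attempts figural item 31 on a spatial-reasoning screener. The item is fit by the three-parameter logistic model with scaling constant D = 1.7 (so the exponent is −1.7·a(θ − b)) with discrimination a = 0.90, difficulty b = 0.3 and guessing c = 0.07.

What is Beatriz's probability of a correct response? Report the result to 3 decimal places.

0.400

P(θ) = c + (1 − c) · 1 / (1 + exp(−D·a(θ − b)))
Exponent: 1.7 × 0.90 × (-0.09 − 0.3) = -0.5967
1/(1 + e^{0.5967}) = 0.3551
P = 0.07 + 0.93 × 0.3551 = 0.4002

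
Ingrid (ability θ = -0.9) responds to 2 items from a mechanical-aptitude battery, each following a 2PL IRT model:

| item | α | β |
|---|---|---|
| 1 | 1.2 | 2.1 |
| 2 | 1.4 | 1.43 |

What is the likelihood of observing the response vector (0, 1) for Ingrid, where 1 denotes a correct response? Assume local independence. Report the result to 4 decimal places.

0.0359

P(θ) = 1 / (1 + exp(−α(θ − β)))
P_1 = 1/(1+e^{3.6000}) = 0.0266
P_2 = 1/(1+e^{3.2620}) = 0.0369
L = (1−P_1) × P_2 = 0.9734 × 0.0369 = 0.03592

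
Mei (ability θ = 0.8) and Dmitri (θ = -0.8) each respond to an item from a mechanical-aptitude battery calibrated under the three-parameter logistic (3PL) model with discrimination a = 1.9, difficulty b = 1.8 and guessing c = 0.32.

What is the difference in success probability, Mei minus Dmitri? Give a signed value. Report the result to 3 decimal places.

0.084

P(θ) = c + (1 − c) · 1 / (1 + exp(−a(θ − b)))
P(Mei) = 0.4085  [exponent -1.9000]
P(Dmitri) = 0.3248  [exponent -4.9400]
Difference = 0.4085 − 0.3248 = 0.0836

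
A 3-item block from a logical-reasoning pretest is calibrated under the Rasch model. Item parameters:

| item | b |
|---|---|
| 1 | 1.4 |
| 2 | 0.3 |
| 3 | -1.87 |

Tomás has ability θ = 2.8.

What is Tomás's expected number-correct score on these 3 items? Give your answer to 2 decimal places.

2.72

P(θ) = 1 / (1 + exp(−(θ − b)))
P_1 = 1/(1+e^{-1.4000}) = 0.8022
P_2 = 1/(1+e^{-2.5000}) = 0.9241
P_3 = 1/(1+e^{-4.6700}) = 0.9907
E[score] = 0.8022 + 0.9241 + 0.9907 = 2.7170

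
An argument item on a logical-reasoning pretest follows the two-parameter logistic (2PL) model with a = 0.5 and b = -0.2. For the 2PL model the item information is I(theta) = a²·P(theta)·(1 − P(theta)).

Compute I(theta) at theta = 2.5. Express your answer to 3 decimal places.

P = 1/(1+e^{-1.3500}) = 0.7941
P(1−P) = 0.7941 × 0.2059 = 0.1635
I = a² × P(1−P) = 0.5² × 0.1635 = 0.04087

0.041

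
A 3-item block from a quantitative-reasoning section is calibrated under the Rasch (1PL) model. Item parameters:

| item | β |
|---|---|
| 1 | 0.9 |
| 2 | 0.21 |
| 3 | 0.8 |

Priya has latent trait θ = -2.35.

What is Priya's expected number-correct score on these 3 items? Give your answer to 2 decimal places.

0.15

P(θ) = 1 / (1 + exp(−(θ − β)))
P_1 = 1/(1+e^{3.2500}) = 0.0373
P_2 = 1/(1+e^{2.5600}) = 0.0718
P_3 = 1/(1+e^{3.1500}) = 0.0411
E[score] = 0.0373 + 0.0718 + 0.0411 = 0.1502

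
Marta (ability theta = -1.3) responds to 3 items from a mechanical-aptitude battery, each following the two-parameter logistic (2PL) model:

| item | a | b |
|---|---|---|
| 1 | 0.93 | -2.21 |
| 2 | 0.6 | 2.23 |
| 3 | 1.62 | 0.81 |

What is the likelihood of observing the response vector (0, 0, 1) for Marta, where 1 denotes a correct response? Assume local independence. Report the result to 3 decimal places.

0.009

P(theta) = 1 / (1 + exp(−a(theta − b)))
P_1 = 1/(1+e^{-0.8463}) = 0.6998
P_2 = 1/(1+e^{2.1180}) = 0.1074
P_3 = 1/(1+e^{3.4182}) = 0.0317
L = (1−P_1) × (1−P_2) × P_3 = 0.3002 × 0.8926 × 0.0317 = 0.00850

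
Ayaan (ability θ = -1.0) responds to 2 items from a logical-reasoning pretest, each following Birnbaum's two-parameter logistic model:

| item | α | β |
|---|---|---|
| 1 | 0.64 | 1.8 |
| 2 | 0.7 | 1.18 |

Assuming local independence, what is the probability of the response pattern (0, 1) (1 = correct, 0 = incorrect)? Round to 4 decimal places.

0.1531

P(θ) = 1 / (1 + exp(−α(θ − β)))
P_1 = 1/(1+e^{1.7920}) = 0.1428
P_2 = 1/(1+e^{1.5260}) = 0.1786
L = (1−P_1) × P_2 = 0.8572 × 0.1786 = 0.15307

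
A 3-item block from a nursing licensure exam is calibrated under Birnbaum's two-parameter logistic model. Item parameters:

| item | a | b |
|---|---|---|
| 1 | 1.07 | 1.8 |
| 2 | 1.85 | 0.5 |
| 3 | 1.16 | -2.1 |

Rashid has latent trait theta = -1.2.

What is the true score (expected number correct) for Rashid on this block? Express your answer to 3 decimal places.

0.820

P(theta) = 1 / (1 + exp(−a(theta − b)))
P_1 = 1/(1+e^{3.2100}) = 0.0388
P_2 = 1/(1+e^{3.1450}) = 0.0413
P_3 = 1/(1+e^{-1.0440}) = 0.7396
E[score] = 0.0388 + 0.0413 + 0.7396 = 0.8197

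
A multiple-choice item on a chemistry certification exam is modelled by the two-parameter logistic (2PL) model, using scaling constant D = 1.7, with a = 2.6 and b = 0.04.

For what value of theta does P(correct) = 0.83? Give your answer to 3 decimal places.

0.399

P(theta) = 1 / (1 + exp(−D·a(theta − b)))
logit = ln(0.8300/0.1700) = 1.5856
theta = b + logit/(1.7·a) = 0.04 + 1.5856/4.4200 = 0.3987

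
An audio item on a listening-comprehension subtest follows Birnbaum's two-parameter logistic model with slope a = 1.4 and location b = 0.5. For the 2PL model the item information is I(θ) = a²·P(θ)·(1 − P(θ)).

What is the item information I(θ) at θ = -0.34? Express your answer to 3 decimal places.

0.353

P = 1/(1+e^{1.1760}) = 0.2358
P(1−P) = 0.2358 × 0.7642 = 0.1802
I = a² × P(1−P) = 1.4² × 0.1802 = 0.35316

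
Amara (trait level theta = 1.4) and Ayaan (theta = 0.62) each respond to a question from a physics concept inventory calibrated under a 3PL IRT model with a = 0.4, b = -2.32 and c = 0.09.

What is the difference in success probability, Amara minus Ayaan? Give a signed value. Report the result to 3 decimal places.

0.047

P(theta) = c + (1 − c) · 1 / (1 + exp(−a(theta − b)))
P(Amara) = 0.8324  [exponent 1.4880]
P(Ayaan) = 0.7854  [exponent 1.1760]
Difference = 0.8324 − 0.7854 = 0.0469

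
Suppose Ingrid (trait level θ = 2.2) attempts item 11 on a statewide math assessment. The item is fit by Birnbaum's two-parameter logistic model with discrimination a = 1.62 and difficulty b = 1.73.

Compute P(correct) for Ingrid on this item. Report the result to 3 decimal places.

P(θ) = 1 / (1 + exp(−a(θ − b)))
Exponent: 1.62 × (2.2 − 1.73) = 0.7614
1/(1 + e^{-0.7614}) = 0.6817

0.682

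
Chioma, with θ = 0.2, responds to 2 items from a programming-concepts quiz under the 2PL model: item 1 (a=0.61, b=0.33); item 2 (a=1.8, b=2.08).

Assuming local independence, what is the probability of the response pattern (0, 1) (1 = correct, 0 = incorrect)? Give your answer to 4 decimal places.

0.0170

P(θ) = 1 / (1 + exp(−a(θ − b)))
P_1 = 1/(1+e^{0.0793}) = 0.4802
P_2 = 1/(1+e^{3.3840}) = 0.0328
L = (1−P_1) × P_2 = 0.5198 × 0.0328 = 0.01705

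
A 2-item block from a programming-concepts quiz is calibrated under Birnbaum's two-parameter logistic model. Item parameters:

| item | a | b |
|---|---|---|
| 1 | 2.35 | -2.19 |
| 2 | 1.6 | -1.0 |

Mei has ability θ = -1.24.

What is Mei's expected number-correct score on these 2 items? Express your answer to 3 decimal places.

1.308

P(θ) = 1 / (1 + exp(−a(θ − b)))
P_1 = 1/(1+e^{-2.2325}) = 0.9031
P_2 = 1/(1+e^{0.3840}) = 0.4052
E[score] = 0.9031 + 0.4052 = 1.3083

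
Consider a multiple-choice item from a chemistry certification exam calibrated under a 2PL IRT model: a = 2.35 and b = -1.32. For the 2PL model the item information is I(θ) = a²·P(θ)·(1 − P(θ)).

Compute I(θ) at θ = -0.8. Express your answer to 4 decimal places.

P = 1/(1+e^{-1.2220}) = 0.7724
P(1−P) = 0.7724 × 0.2276 = 0.1758
I = a² × P(1−P) = 2.35² × 0.1758 = 0.97080

0.9708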